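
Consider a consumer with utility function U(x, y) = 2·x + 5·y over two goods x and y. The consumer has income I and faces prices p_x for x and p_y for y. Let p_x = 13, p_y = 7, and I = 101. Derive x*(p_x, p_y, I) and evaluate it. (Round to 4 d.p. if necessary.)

Numerically: x* = 0, y* = 14.4286.

x* = 0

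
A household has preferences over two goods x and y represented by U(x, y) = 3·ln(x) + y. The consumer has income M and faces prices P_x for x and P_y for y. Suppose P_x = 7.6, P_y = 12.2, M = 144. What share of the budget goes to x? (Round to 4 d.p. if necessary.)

Set MRS = P_x/P_y: (3/x)/1 = P_x/P_y.
So x*(P_x,P_y) = 3·P_y/P_x, independent of income; and y* = (M − 3·P_y)/P_y.
At the given prices: x* = 3·12.2/7.6 = 4.8158, and y* = 8.8033.
Expenditure on x: 7.6·4.8158 = 36.6; share = 0.2542.

share on x = 0.2542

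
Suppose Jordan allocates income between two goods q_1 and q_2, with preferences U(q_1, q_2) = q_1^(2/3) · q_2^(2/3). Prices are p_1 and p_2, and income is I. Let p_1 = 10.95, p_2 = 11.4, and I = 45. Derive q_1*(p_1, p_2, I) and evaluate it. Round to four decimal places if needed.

q_1* = 2.0548

MU_q_1/MU_q_2 = (2/3·q_2)/(2/3·q_1); tangency sets this equal to p_1/p_2.
So 2/3·p_2·q_2 = 2/3·p_1·q_1; combined with the budget, a share 0.5 of income goes to q_1.
Demand: q_1*(p_1,p_2,I) = 0.5·I/p_1 and q_2* = 0.5·I/p_2.
At p_1=10.95, p_2=11.4, I=45: q_1* = 0.5·45/10.95 = 2.0548.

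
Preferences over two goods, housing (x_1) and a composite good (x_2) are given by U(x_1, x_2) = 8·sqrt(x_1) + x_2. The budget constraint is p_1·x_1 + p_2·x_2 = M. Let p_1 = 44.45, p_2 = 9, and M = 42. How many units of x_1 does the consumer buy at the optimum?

x_1* = 0.6559

Solve: √x_1 = 4·p_2/p_1, so x_1*(p_1,p_2) = (4·p_2/p_1)², and x_2* = (M − p_1·x_1*)/p_2.
Plugging in: x_1* = (4·9/44.45)² = 0.6559.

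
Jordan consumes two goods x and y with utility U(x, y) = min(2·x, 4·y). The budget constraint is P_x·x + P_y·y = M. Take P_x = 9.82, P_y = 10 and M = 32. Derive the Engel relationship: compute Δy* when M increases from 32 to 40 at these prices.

Leontief preferences: the optimum is at the kink where x/4 = y/2, i.e. y = (1/2)·x.
Budget: P_x·x + P_y·(1/2)·x = M, so (4·P_x + 2·P_y)·x = 4·M.
Demand: x*(P_x,P_y,M) = 4·M/(4·P_x + 2·P_y), y* = 2·M/(4·P_x + 2·P_y).
Here 4·9.82 + 2·10 = 59.28, giving y* = 1.0796.
At M' = 40: y* = 1.3495. Change: 1.3495 − 1.0796 = 0.2699.

Δy* = 0.2699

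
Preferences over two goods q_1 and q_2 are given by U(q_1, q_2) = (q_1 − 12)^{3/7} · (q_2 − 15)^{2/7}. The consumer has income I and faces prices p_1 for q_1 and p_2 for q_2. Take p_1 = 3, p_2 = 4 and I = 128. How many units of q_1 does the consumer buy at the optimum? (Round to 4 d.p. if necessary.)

This is Cobb-Douglas in (q_1−12, q_2−15): tangency gives 3/7·p_2·(q_2−15) = 2/7·p_1·(q_1−12).
After buying the subsistence bundle (12, 15), a share 0.6 of the remaining income goes to q_1: q_1* = 12 + 0.6·(I − 12p_1 − 15p_2)/p_1.
Discretionary income = 128 − 12·3 − 15·4 = 32; q_1* = 12 + 0.6·32/3 = 18.4.

q_1* = 18.4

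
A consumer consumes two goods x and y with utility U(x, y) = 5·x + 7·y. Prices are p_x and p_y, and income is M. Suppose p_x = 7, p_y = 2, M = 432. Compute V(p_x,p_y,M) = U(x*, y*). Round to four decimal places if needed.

V = 1512

Perfect substitutes: compare marginal utility per dollar. 5/p_x vs 7/p_y → 0.7143 vs 3.5.
y gives more utility per dollar, so spend all income on y: y* = M/p_y, x* = 0.
Numerically: x* = 0, y* = 216.
Utility at the optimum: U(0, 216) = 1512.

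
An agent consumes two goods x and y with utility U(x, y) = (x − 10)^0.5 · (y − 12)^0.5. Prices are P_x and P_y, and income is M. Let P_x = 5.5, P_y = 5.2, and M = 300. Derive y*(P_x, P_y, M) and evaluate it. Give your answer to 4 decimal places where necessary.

y* = 29.5577

Let x' = x−10, y' = y−12. MRS = y'/x' = P_x/P_y.
Substituting into the budget: x* = 10 + 0.5·(M − 10·P_x − 12·P_y)/P_x, and y* = 12 + 0.5·(…)/P_y.
Discretionary income = 300 − 10·5.5 − 12·5.2 = 182.6; y* = 12 + 0.5·182.6/5.2 = 29.5577.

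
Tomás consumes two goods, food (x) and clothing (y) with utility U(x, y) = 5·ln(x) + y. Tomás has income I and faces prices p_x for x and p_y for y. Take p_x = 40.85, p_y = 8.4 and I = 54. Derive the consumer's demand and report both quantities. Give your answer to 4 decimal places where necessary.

x* = 1.0282, y* = 1.4286

MU_x = 5/x, MU_y = 1. Tangency: 5/x = p_x/p_y.
So x*(p_x,p_y) = 5·p_y/p_x, independent of income; and y* = (I − 5·p_y)/p_y.
At the given prices: x* = 5·8.4/40.85 = 1.0282, and y* = 1.4286.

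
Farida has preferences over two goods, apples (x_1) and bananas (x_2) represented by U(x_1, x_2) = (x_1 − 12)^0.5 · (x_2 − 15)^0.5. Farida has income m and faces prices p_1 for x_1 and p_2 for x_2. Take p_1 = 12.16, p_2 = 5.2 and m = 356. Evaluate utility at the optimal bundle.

This is Cobb-Douglas in (x_1−12, x_2−15): tangency gives 0.5·p_2·(x_2−15) = 0.5·p_1·(x_1−12).
Substituting into the budget: x_1* = 12 + 0.5·(m − 12·p_1 − 15·p_2)/p_1, and x_2* = 15 + 0.5·(…)/p_2.
Discretionary income = 356 − 12·12.16 − 15·5.2 = 132.08; x_1* = 12 + 0.5·132.08/12.16 = 17.4309; x_2* = 15 + 0.5·132.08/5.2 = 27.7.
Utility at the optimum: U(17.4309, 27.7) = 8.305.

V = 8.305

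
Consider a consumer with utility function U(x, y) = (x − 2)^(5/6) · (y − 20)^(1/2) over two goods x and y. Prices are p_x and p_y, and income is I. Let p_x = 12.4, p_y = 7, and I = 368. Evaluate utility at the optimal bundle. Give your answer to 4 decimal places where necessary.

V = 22.9305

Let x' = x−2, y' = y−20. MRS = (5/3)·y'/x' = p_x/p_y.
After buying the subsistence bundle (2, 20), a share 0.625 of the remaining income goes to x: x* = 2 + 0.625·(I − 2p_x − 20p_y)/p_x.
Discretionary income = 368 − 2·12.4 − 20·7 = 203.2; x* = 2 + 0.625·203.2/12.4 = 12.2419; y* = 20 + 0.375·203.2/7 = 30.8857.
Utility at the optimum: U(12.2419, 30.8857) = 22.9305.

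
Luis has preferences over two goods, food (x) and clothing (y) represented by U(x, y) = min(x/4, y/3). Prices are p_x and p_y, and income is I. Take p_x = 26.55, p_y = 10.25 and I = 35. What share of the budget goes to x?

share on x = 0.7755

With perfect complements, no substitution: consume in ratio x:y = 4:3.
Budget: p_x·x + p_y·(3/4)·x = I, so (4·p_x + 3·p_y)·x = 4·I.
Demand: x*(p_x,p_y,I) = 4·I/(4·p_x + 3·p_y), y* = 3·I/(4·p_x + 3·p_y).
Here 4·26.55 + 3·10.25 = 136.95, giving x* = 1.0223 and y* = 0.7667.
Expenditure on x: 26.55·1.0223 = 27.1413; share = 0.7755.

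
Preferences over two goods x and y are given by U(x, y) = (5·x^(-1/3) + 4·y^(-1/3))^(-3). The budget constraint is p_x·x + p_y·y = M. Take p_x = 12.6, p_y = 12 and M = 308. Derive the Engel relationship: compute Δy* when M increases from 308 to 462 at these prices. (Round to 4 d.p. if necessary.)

MRS = MU_x/MU_y = (5/4)·(y/x)^(4/3). Set equal to p_x/p_y.
Hence y/x = ((4/5)·p_x/p_y)^(1/(4/3)), i.e. raised to the 0.75 power.
With the ratio pinned down, the budget gives x* = M/(p_x + p_y·(y/x)) and y* = (y/x)·x*.
Numerically y/x = 0.877424, so x* = 308/(12.6 + 12·0.877424) = 13.3166 and y* = 0.877424·13.3166 = 11.6843.
At M' = 462: y* = 17.5264. Change: 17.5264 − 11.6843 = 5.8421.

Δy* = 5.8421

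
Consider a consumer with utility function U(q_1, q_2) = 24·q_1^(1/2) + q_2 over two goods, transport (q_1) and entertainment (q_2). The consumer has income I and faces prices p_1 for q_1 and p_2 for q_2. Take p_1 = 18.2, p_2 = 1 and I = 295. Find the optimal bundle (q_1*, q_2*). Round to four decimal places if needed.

Utility is quasi-linear in q_2; the FOC for q_1 is 12/√q_1 = p_1/p_2.
Thus q_1* = (12·p_2/p_1)² — independent of I — with the rest of income spent on q_2.
Plugging in: q_1* = (12·1/18.2)² = 0.4347, q_2* = 287.0879.

q_1* = 0.4347, q_2* = 287.0879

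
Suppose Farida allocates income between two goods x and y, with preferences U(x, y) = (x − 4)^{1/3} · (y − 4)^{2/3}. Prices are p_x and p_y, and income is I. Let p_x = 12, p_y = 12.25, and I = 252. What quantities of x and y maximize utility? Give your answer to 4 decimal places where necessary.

x* = 8.3056, y* = 12.4354

Let x' = x−4, y' = y−4. MRS = (1/2)·y'/x' = p_x/p_y.
Substituting into the budget: x* = 4 + 1/3·(I − 4·p_x − 4·p_y)/p_x, and y* = 4 + 2/3·(…)/p_y.
Discretionary income = 252 − 4·12 − 4·12.25 = 155; x* = 4 + 1/3·155/12 = 8.3056; y* = 4 + 2/3·155/12.25 = 12.4354.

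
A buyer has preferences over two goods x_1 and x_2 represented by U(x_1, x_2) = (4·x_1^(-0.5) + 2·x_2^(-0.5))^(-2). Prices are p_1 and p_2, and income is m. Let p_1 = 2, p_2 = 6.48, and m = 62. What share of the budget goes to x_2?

From the CES first-order condition, 2·(x_2/x_1)^(1.5) = p_1/p_2.
Solve for the ratio: x_2/x_1 = [(1/2)·p_1/p_2]^(2/3).
Substitute x_2 = (x_2/x_1)·x_1 into the budget: x_1* = m/(p_1 + p_2·(x_2/x_1)).
Numerically x_2/x_1 = 0.287707, so x_1* = 62/(2 + 6.48·0.287707) = 16.0441 and x_2* = 0.287707·16.0441 = 4.616.
Expenditure on x_2: 6.48·4.616 = 29.9117; share = 0.4824.

share on x_2 = 0.4824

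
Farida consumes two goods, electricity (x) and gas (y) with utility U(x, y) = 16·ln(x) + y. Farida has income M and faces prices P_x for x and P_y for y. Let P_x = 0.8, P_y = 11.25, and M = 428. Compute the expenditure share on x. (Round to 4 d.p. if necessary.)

share on x = 0.4206

Set MRS = P_x/P_y: (16/x)/1 = P_x/P_y.
So x*(P_x,P_y) = 16·P_y/P_x, independent of income; and y* = (M − 16·P_y)/P_y.
At the given prices: x* = 16·11.25/0.8 = 225, and y* = 22.0444.
Expenditure on x: 0.8·225 = 180; share = 0.4206.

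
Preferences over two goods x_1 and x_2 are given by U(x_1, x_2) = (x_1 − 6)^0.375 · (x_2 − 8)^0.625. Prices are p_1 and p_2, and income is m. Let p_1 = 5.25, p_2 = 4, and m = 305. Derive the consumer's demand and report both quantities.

This is Cobb-Douglas in (x_1−6, x_2−8): tangency gives 0.375·p_2·(x_2−8) = 0.625·p_1·(x_1−6).
Substituting into the budget: x_1* = 6 + 0.375·(m − 6·p_1 − 8·p_2)/p_1, and x_2* = 8 + 0.625·(…)/p_2.
Discretionary income = 305 − 6·5.25 − 8·4 = 241.5; x_1* = 6 + 0.375·241.5/5.25 = 23.25; x_2* = 8 + 0.625·241.5/4 = 45.7344.

x_1* = 23.25, x_2* = 45.7344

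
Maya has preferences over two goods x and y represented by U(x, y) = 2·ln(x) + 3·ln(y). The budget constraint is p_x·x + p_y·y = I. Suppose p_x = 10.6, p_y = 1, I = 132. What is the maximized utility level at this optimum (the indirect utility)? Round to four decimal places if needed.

MU_x/MU_y = (2·y)/(3·x); tangency sets this equal to p_x/p_y.
So 2·p_y·y = 3·p_x·x; combined with the budget, a share 0.4 of income goes to x.
Demand: x*(p_x,p_y,I) = 0.4·I/p_x and y* = 0.6·I/p_y.
At p_x=10.6, p_y=1, I=132: x* = 0.4·132/10.6 = 4.9811, y* = 79.2.
Utility at the optimum: U(4.9811, 79.2) = 16.3272.

V = 16.3272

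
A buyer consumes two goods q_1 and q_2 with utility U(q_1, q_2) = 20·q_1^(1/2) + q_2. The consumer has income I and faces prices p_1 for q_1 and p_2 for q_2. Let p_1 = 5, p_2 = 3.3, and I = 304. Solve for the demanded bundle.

q_1* = 43.56, q_2* = 26.1212

Solve: √q_1 = 10·p_2/p_1, so q_1*(p_1,p_2) = (10·p_2/p_1)², and q_2* = (I − p_1·q_1*)/p_2.
Plugging in: q_1* = (10·3.3/5)² = 43.56, q_2* = 26.1212.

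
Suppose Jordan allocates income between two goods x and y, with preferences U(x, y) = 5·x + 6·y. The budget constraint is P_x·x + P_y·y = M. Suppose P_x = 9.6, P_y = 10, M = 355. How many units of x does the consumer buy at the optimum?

x* = 0

Linear utility — the consumer picks whichever good has higher MU/price: 5/9.6 = 0.5208 vs 6/10 = 0.6.
y gives more utility per dollar, so spend all income on y: y* = M/P_y, x* = 0.
Numerically: x* = 0, y* = 35.5.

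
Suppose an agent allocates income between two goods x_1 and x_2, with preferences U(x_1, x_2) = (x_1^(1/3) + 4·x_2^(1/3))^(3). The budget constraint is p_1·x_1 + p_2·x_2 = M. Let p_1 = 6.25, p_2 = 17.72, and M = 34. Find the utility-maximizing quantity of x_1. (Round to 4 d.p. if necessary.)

x_1* = 0.9459

From the CES first-order condition, (1/4)·(x_2/x_1)^(2/3) = p_1/p_2.
Hence x_2/x_1 = (4·p_1/p_2)^(1/(2/3)), i.e. raised to the 1.5 power.
Substitute x_2 = (x_2/x_1)·x_1 into the budget: x_1* = M/(p_1 + p_2·(x_2/x_1)).
Numerically x_2/x_1 = 1.67577, so x_1* = 34/(6.25 + 17.72·1.67577) = 0.9459.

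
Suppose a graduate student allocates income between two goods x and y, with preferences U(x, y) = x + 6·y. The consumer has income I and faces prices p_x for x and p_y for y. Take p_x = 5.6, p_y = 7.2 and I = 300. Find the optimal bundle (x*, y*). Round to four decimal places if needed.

x* = 0, y* = 41.6667

Perfect substitutes: compare marginal utility per dollar. 1/p_x vs 6/p_y → 0.1786 vs 0.8333.
y gives more utility per dollar, so spend all income on y: y* = I/p_y, x* = 0.
Numerically: x* = 0, y* = 41.6667.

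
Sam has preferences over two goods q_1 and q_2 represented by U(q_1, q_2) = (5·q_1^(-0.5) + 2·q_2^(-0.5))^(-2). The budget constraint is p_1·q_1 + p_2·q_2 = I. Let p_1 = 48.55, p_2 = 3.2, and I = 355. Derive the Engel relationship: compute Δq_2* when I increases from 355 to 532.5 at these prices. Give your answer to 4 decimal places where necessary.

Δq_2* = 9.9762

From the CES first-order condition, (5/2)·(q_2/q_1)^(1.5) = p_1/p_2.
Solve for the ratio: q_2/q_1 = [(2/5)·p_1/p_2]^(2/3).
With the ratio pinned down, the budget gives q_1* = I/(p_1 + p_2·(q_2/q_1)) and q_2* = (q_2/q_1)·q_1*.
Numerically q_2/q_1 = 3.327102, so q_1* = 355/(48.55 + 3.2·3.327102) = 5.997 and q_2* = 3.327102·5.997 = 19.9525.
At I' = 532.5: q_2* = 29.9287. Change: 29.9287 − 19.9525 = 9.9762.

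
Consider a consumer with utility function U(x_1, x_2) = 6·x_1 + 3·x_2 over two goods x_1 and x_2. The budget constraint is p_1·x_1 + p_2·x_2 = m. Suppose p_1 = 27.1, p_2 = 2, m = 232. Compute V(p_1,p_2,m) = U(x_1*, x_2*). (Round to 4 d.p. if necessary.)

Perfect substitutes: compare marginal utility per dollar. 6/p_1 vs 3/p_2 → 0.2214 vs 1.5.
x_2 gives more utility per dollar, so spend all income on x_2: x_2* = m/p_2, x_1* = 0.
Numerically: x_1* = 0, x_2* = 116.
Utility at the optimum: U(0, 116) = 348.

V = 348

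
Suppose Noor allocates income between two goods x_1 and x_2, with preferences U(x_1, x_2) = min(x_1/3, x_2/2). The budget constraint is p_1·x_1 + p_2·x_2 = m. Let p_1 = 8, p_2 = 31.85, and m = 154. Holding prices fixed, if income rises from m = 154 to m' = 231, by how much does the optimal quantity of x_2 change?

Δx_2* = 1.756

With perfect complements, no substitution: consume in ratio x_1:x_2 = 3:2.
Budget: p_1·x_1 + p_2·(2/3)·x_1 = m, so (3·p_1 + 2·p_2)·x_1 = 3·m.
Demand: x_1*(p_1,p_2,m) = 3·m/(3·p_1 + 2·p_2), x_2* = 2·m/(3·p_1 + 2·p_2).
Here 3·8 + 2·31.85 = 87.7, giving x_2* = 3.512.
At m' = 231: x_2* = 5.268. Change: 5.268 − 3.512 = 1.756.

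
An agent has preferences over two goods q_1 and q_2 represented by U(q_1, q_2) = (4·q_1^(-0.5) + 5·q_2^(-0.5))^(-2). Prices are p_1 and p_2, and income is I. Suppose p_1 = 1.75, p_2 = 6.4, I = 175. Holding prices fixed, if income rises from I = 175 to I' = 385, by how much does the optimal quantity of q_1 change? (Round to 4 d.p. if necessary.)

With the ratio pinned down, the budget gives q_1* = I/(p_1 + p_2·(q_2/q_1)) and q_2* = (q_2/q_1)·q_1*.
Numerically q_2/q_1 = 0.488853, so q_1* = 175/(1.75 + 6.4·0.488853) = 35.8705.
At I' = 385: q_1* = 78.9151. Change: 78.9151 − 35.8705 = 43.0446.

Δq_1* = 43.0446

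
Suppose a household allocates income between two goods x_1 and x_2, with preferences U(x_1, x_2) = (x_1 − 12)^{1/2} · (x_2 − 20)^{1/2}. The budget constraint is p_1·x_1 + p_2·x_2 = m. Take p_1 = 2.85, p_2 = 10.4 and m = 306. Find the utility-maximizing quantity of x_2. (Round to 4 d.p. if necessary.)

x_2* = 23.0673

This is Cobb-Douglas in (x_1−12, x_2−20): tangency gives 0.5·p_2·(x_2−20) = 0.5·p_1·(x_1−12).
After buying the subsistence bundle (12, 20), a share 0.5 of the remaining income goes to x_1: x_1* = 12 + 0.5·(m − 12p_1 − 20p_2)/p_1.
Discretionary income = 306 − 12·2.85 − 20·10.4 = 63.8; x_2* = 20 + 0.5·63.8/10.4 = 23.0673.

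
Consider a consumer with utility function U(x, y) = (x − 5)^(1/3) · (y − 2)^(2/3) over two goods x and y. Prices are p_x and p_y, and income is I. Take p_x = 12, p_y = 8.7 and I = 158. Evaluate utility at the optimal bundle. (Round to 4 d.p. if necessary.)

Let x' = x−5, y' = y−2. MRS = (1/2)·y'/x' = p_x/p_y.
Substituting into the budget: x* = 5 + 1/3·(I − 5·p_x − 2·p_y)/p_x, and y* = 2 + 2/3·(…)/p_y.
Discretionary income = 158 − 5·12 − 2·8.7 = 80.6; x* = 5 + 1/3·80.6/12 = 7.2389; y* = 2 + 2/3·80.6/8.7 = 8.1762.
Utility at the optimum: U(7.2389, 8.1762) = 4.4038.

V = 4.4038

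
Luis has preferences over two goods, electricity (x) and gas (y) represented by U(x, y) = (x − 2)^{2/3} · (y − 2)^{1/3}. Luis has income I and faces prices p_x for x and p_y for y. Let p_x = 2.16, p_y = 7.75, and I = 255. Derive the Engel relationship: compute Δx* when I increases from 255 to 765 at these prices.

Δx* = 157.4074

After buying the subsistence bundle (2, 2), a share 2/3 of the remaining income goes to x: x* = 2 + 2/3·(I − 2p_x − 2p_y)/p_x.
Discretionary income = 255 − 2·2.16 − 2·7.75 = 235.18; x* = 2 + 2/3·235.18/2.16 = 74.5864.
At I' = 765: x* = 231.9938. Change: 231.9938 − 74.5864 = 157.4074.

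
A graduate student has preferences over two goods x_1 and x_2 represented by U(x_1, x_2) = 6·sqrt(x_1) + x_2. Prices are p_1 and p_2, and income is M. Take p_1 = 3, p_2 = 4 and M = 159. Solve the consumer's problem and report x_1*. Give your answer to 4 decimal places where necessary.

Set MRS = p_1/p_2: 3·x_1^(−1/2) = p_1/p_2.
Solve: √x_1 = 3·p_2/p_1, so x_1*(p_1,p_2) = (3·p_2/p_1)², and x_2* = (M − p_1·x_1*)/p_2.
Plugging in: x_1* = (3·4/3)² = 16.

x_1* = 16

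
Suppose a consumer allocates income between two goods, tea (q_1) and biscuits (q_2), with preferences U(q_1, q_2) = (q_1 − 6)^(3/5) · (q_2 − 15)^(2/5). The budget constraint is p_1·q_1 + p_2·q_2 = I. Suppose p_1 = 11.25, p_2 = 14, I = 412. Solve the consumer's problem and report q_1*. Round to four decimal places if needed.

q_1* = 13.1733

MRS = (3/2)·(q_2−15)/(q_1−6). Tangency with p_1/p_2 gives q_2−15 = (2/3)·(p_1/p_2)·(q_1−6).
After buying the subsistence bundle (6, 15), a share 0.6 of the remaining income goes to q_1: q_1* = 6 + 0.6·(I − 6p_1 − 15p_2)/p_1.
Discretionary income = 412 − 6·11.25 − 15·14 = 134.5; q_1* = 6 + 0.6·134.5/11.25 = 13.1733.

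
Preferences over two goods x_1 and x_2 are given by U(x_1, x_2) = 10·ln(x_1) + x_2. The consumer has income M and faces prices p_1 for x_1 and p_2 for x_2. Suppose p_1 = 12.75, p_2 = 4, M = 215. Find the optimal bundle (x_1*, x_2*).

x_1* = 3.1373, x_2* = 43.75

MU_x_1 = 10/x_1, MU_x_2 = 1. Tangency: 10/x_1 = p_1/p_2.
So x_1*(p_1,p_2) = 10·p_2/p_1, independent of income; and x_2* = (M − 10·p_2)/p_2.
At the given prices: x_1* = 10·4/12.75 = 3.1373, and x_2* = 43.75.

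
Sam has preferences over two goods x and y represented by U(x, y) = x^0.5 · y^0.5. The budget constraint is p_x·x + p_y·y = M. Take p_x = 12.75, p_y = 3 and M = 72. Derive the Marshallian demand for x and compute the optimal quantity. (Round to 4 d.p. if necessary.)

Tangency: MRS = y/x = p_x/p_y.
Rearranging, p_y·y = p_x·x. Substituting into the budget gives p_x·x·(1 + 1) = M.
Demand: x*(p_x,p_y,M) = 0.5·M/p_x and y* = 0.5·M/p_y.
At p_x=12.75, p_y=3, M=72: x* = 0.5·72/12.75 = 2.8235.

x* = 2.8235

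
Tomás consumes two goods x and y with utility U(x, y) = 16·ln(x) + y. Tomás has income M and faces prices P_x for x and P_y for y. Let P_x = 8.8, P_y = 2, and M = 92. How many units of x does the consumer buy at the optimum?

x* = 3.6364

Set MRS = P_x/P_y: (16/x)/1 = P_x/P_y.
So x*(P_x,P_y) = 16·P_y/P_x, independent of income; and y* = (M − 16·P_y)/P_y.
At the given prices: x* = 16·2/8.8 = 3.6364.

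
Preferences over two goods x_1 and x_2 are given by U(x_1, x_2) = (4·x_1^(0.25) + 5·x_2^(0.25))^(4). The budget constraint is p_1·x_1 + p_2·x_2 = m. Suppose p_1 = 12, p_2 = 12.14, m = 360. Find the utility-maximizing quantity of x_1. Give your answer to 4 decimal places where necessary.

x_1* = 12.8133

MU_x_1 ∝ 4·x_1^(-0.75), MU_x_2 ∝ 5·x_2^(-0.75), so MRS = (4/5)·(x_2/x_1)^(0.75) = p_1/p_2.
Solve for the ratio: x_2/x_1 = [(5/4)·p_1/p_2]^(4/3).
With the ratio pinned down, the budget gives x_1* = m/(p_1 + p_2·(x_2/x_1)) and x_2* = (x_2/x_1)·x_1*.
Numerically x_2/x_1 = 1.325857, so x_1* = 360/(12 + 12.14·1.325857) = 12.8133.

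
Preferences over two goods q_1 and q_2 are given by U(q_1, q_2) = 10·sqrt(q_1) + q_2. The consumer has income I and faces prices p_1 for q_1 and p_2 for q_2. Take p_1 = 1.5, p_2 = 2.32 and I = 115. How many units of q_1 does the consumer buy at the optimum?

Solve: √q_1 = 5·p_2/p_1, so q_1*(p_1,p_2) = (5·p_2/p_1)², and q_2* = (I − p_1·q_1*)/p_2.
Plugging in: q_1* = (5·2.32/1.5)² = 59.8044.

q_1* = 59.8044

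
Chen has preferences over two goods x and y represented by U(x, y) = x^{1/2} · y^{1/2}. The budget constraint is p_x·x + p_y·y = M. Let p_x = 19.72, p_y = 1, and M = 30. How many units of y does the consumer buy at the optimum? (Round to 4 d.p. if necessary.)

y* = 15

Tangency: MRS = y/x = p_x/p_y.
So 0.5·p_y·y = 0.5·p_x·x; combined with the budget, a share 0.5 of income goes to x.
Demand: x*(p_x,p_y,M) = 0.5·M/p_x and y* = 0.5·M/p_y.
At p_x=19.72, p_y=1, M=30: y* = 0.5·30/1 = 15.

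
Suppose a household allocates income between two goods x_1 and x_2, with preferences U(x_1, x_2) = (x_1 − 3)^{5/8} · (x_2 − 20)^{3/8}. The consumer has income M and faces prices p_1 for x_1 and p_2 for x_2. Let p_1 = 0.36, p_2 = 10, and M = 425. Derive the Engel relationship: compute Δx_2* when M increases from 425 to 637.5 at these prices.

Substituting into the budget: x_1* = 3 + 0.625·(M − 3·p_1 − 20·p_2)/p_1, and x_2* = 20 + 0.375·(…)/p_2.
Discretionary income = 425 − 3·0.36 − 20·10 = 223.92; x_2* = 20 + 0.375·223.92/10 = 28.397.
At M' = 637.5: x_2* = 36.3657. Change: 36.3657 − 28.397 = 7.9688.

Δx_2* = 7.9688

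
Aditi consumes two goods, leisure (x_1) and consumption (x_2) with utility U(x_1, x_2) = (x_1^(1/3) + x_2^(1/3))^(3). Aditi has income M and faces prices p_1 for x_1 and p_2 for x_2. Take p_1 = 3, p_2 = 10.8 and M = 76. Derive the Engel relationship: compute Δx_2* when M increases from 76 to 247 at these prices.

MRS = MU_x_1/MU_x_2 = (x_2/x_1)^(2/3). Set equal to p_1/p_2.
Hence x_2/x_1 = (p_1/p_2)^(1/(2/3)), i.e. raised to the 1.5 power.
With the ratio pinned down, the budget gives x_1* = M/(p_1 + p_2·(x_2/x_1)) and x_2* = (x_2/x_1)·x_1*.
Numerically x_2/x_1 = 0.146402, so x_1* = 76/(3 + 10.8·0.146402) = 16.5898 and x_2* = 0.146402·16.5898 = 2.4288.
At M' = 247: x_2* = 7.8935. Change: 7.8935 − 2.4288 = 5.4647.

Δx_2* = 5.4647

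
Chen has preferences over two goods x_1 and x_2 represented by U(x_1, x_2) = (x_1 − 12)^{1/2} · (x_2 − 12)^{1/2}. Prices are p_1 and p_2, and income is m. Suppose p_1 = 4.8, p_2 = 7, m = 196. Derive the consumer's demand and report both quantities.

x_1* = 17.6667, x_2* = 15.8857

Discretionary income = 196 − 12·4.8 − 12·7 = 54.4; x_1* = 12 + 0.5·54.4/4.8 = 17.6667; x_2* = 12 + 0.5·54.4/7 = 15.8857.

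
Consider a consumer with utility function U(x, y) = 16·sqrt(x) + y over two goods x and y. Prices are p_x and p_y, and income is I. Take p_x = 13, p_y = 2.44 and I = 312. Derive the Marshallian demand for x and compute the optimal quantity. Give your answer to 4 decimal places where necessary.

Utility is quasi-linear in y; the FOC for x is 8/√x = p_x/p_y.
Thus x* = (8·p_y/p_x)² — independent of I — with the rest of income spent on y.
Plugging in: x* = (8·2.44/13)² = 2.2546.

x* = 2.2546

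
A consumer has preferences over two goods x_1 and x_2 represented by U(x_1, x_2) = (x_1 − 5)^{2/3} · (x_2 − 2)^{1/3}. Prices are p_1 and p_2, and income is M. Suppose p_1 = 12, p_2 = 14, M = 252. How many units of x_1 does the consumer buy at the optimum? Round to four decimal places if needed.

MRS = 2·(x_2−2)/(x_1−5). Tangency with p_1/p_2 gives x_2−2 = (1/2)·(p_1/p_2)·(x_1−5).
After buying the subsistence bundle (5, 2), a share 2/3 of the remaining income goes to x_1: x_1* = 5 + 2/3·(M − 5p_1 − 2p_2)/p_1.
Discretionary income = 252 − 5·12 − 2·14 = 164; x_1* = 5 + 2/3·164/12 = 14.1111.

x_1* = 14.1111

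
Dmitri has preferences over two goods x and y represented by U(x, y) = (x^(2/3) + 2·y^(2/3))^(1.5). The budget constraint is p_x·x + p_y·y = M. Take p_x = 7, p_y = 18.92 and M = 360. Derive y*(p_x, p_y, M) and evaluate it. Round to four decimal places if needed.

y* = 9.9455

MU_x ∝ x^(-1/3), MU_y ∝ 2·y^(-1/3), so MRS = (1/2)·(y/x)^(1/3) = p_x/p_y.
Hence y/x = (2·p_x/p_y)^(1/(1/3)), i.e. raised to the 3 power.
With the ratio pinned down, the budget gives x* = M/(p_x + p_y·(y/x)) and y* = (y/x)·x*.
Numerically y/x = 0.405155, so x* = 360/(7 + 18.92·0.405155) = 24.5474 and y* = 0.405155·24.5474 = 9.9455.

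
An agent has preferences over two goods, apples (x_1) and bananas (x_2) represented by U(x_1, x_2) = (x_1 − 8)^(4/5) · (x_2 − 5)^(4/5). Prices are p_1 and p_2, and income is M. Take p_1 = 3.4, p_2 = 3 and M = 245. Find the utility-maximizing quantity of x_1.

MRS = (x_2−5)/(x_1−8). Tangency with p_1/p_2 gives x_2−5 = (p_1/p_2)·(x_1−8).
After buying the subsistence bundle (8, 5), a share 0.5 of the remaining income goes to x_1: x_1* = 8 + 0.5·(M − 8p_1 − 5p_2)/p_1.
Discretionary income = 245 − 8·3.4 − 5·3 = 202.8; x_1* = 8 + 0.5·202.8/3.4 = 37.8235.

x_1* = 37.8235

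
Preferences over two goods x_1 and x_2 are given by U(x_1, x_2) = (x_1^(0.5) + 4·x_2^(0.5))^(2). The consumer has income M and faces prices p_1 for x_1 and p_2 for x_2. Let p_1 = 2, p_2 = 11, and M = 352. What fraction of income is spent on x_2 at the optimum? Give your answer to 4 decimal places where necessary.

MU_x_1 ∝ x_1^(-0.5), MU_x_2 ∝ 4·x_2^(-0.5), so MRS = (1/4)·(x_2/x_1)^(0.5) = p_1/p_2.
Solve for the ratio: x_2/x_1 = [4·p_1/p_2]^(2).
Substitute x_2 = (x_2/x_1)·x_1 into the budget: x_1* = M/(p_1 + p_2·(x_2/x_1)).
Numerically x_2/x_1 = 0.528926, so x_1* = 352/(2 + 11·0.528926) = 45.0233 and x_2* = 0.528926·45.0233 = 23.814.
Expenditure on x_2: 11·23.814 = 261.9535; share = 0.7442.

share on x_2 = 0.7442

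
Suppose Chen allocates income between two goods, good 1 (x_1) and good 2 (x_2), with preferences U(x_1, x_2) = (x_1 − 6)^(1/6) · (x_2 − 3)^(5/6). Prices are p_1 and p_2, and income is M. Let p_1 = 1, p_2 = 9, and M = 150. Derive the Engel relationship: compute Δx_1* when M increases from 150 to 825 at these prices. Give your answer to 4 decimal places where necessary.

Substituting into the budget: x_1* = 6 + 1/6·(M − 6·p_1 − 3·p_2)/p_1, and x_2* = 3 + 5/6·(…)/p_2.
Discretionary income = 150 − 6·1 − 3·9 = 117; x_1* = 6 + 1/6·117/1 = 25.5.
At M' = 825: x_1* = 138. Change: 138 − 25.5 = 112.5.

Δx_1* = 112.5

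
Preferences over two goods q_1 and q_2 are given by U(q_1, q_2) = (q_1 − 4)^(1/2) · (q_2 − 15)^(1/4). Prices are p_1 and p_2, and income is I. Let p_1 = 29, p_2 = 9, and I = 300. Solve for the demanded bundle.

q_1* = 5.1264, q_2* = 16.8148

Discretionary income = 300 − 4·29 − 15·9 = 49; q_1* = 4 + 2/3·49/29 = 5.1264; q_2* = 15 + 1/3·49/9 = 16.8148.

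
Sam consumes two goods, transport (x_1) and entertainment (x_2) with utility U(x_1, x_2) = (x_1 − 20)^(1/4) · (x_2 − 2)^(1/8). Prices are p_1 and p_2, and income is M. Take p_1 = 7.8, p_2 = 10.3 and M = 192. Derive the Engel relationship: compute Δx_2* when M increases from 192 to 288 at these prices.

Substituting into the budget: x_1* = 20 + 2/3·(M − 20·p_1 − 2·p_2)/p_1, and x_2* = 2 + 1/3·(…)/p_2.
Discretionary income = 192 − 20·7.8 − 2·10.3 = 15.4; x_2* = 2 + 1/3·15.4/10.3 = 2.4984.
At M' = 288: x_2* = 5.6052. Change: 5.6052 − 2.4984 = 3.1068.

Δx_2* = 3.1068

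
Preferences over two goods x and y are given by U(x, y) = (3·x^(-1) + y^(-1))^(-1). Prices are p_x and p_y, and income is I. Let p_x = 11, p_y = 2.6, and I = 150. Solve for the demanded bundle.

MU_x ∝ 3·x^(-2), MU_y ∝ y^(-2), so MRS = 3·(y/x)^(2) = p_x/p_y.
Solve for the ratio: y/x = [(1/3)·p_x/p_y]^(0.5).
Substitute y = (y/x)·x into the budget: x* = I/(p_x + p_y·(y/x)).
Numerically y/x = 1.187542, so x* = 150/(11 + 2.6·1.187542) = 10.6477 and y* = 1.187542·10.6477 = 12.6445.

x* = 10.6477, y* = 12.6445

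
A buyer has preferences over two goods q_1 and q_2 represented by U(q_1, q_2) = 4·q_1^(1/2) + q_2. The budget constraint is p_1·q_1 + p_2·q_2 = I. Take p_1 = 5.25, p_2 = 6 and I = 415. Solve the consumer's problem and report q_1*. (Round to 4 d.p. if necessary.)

Set MRS = p_1/p_2: 2·q_1^(−1/2) = p_1/p_2.
Solve: √q_1 = 2·p_2/p_1, so q_1*(p_1,p_2) = (2·p_2/p_1)², and q_2* = (I − p_1·q_1*)/p_2.
Plugging in: q_1* = (2·6/5.25)² = 5.2245.

q_1* = 5.2245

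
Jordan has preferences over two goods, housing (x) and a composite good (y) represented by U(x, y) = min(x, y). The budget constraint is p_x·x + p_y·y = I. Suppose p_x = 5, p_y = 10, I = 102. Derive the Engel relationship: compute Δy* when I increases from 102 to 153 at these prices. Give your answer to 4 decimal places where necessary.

Δy* = 3.4

Demand: x*(p_x,p_y,I) = I/(p_x + p_y), y* = I/(p_x + p_y).
Here 5 + 10 = 15, giving y* = 6.8.
At I' = 153: y* = 10.2. Change: 10.2 − 6.8 = 3.4.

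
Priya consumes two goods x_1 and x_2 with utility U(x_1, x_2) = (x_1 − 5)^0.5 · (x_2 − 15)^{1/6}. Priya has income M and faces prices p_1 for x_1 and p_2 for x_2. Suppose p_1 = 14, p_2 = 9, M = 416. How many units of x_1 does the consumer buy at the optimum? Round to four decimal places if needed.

x_1* = 16.3036

Let x_1' = x_1−5, x_2' = x_2−15. MRS = 3·x_2'/x_1' = p_1/p_2.
After buying the subsistence bundle (5, 15), a share 0.75 of the remaining income goes to x_1: x_1* = 5 + 0.75·(M − 5p_1 − 15p_2)/p_1.
Discretionary income = 416 − 5·14 − 15·9 = 211; x_1* = 5 + 0.75·211/14 = 16.3036.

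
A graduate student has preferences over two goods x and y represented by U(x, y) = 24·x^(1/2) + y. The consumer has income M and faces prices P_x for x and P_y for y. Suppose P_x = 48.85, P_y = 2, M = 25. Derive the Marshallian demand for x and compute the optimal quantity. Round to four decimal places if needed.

Utility is quasi-linear in y; the FOC for x is 12/√x = P_x/P_y.
Solve: √x = 12·P_y/P_x, so x*(P_x,P_y) = (12·P_y/P_x)², and y* = (M − P_x·x*)/P_y.
Plugging in: x* = (12·2/48.85)² = 0.2414.

x* = 0.2414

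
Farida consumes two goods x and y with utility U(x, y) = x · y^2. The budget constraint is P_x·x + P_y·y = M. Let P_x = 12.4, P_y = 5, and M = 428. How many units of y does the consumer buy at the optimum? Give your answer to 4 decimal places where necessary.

At P_x=12.4, P_y=5, M=428: y* = 2/3·428/5 = 57.0667.

y* = 57.0667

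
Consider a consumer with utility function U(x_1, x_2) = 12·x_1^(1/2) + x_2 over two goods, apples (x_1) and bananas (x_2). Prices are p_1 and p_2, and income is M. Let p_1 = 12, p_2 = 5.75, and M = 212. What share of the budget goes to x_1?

MU_x_1 = 6/√x_1, MU_x_2 = 1. Tangency: 6/√x_1 = p_1/p_2.
Solve: √x_1 = 6·p_2/p_1, so x_1*(p_1,p_2) = (6·p_2/p_1)², and x_2* = (M − p_1·x_1*)/p_2.
Plugging in: x_1* = (6·5.75/12)² = 8.2656, x_2* = 19.6196.
Expenditure on x_1: 12·8.2656 = 99.1875; share = 0.4679.

share on x_1 = 0.4679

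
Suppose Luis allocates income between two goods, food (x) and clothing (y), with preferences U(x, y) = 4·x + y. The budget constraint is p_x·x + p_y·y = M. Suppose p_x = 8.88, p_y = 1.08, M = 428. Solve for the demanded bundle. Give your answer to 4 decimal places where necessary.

Numerically: x* = 0, y* = 396.2963.

x* = 0, y* = 396.2963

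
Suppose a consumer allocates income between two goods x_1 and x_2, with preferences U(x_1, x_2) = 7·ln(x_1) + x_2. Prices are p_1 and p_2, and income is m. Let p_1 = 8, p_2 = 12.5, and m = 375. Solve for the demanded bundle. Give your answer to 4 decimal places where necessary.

MU_x_1 = 7/x_1, MU_x_2 = 1. Tangency: 7/x_1 = p_1/p_2.
So x_1*(p_1,p_2) = 7·p_2/p_1, independent of income; and x_2* = (m − 7·p_2)/p_2.
At the given prices: x_1* = 7·12.5/8 = 10.9375, and x_2* = 23.

x_1* = 10.9375, x_2* = 23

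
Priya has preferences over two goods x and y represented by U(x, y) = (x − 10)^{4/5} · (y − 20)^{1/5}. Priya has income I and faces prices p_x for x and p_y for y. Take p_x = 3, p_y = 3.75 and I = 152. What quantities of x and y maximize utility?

This is Cobb-Douglas in (x−10, y−20): tangency gives 0.8·p_y·(y−20) = 0.2·p_x·(x−10).
After buying the subsistence bundle (10, 20), a share 0.8 of the remaining income goes to x: x* = 10 + 0.8·(I − 10p_x − 20p_y)/p_x.
Discretionary income = 152 − 10·3 − 20·3.75 = 47; x* = 10 + 0.8·47/3 = 22.5333; y* = 20 + 0.2·47/3.75 = 22.5067.

x* = 22.5333, y* = 22.5067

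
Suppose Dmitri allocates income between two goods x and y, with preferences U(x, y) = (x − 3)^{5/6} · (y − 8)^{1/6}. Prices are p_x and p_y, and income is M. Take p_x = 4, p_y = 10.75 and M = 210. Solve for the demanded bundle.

x* = 26.3333, y* = 9.7364

Discretionary income = 210 − 3·4 − 8·10.75 = 112; x* = 3 + 5/6·112/4 = 26.3333; y* = 8 + 1/6·112/10.75 = 9.7364.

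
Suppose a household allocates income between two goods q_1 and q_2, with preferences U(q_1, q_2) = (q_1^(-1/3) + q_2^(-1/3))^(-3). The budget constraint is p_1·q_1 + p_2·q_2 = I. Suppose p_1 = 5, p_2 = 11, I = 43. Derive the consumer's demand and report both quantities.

q_1* = 3.8776, q_2* = 2.1466

MU_q_1 ∝ q_1^(-4/3), MU_q_2 ∝ q_2^(-4/3), so MRS = (q_2/q_1)^(4/3) = p_1/p_2.
Solve for the ratio: q_2/q_1 = [p_1/p_2]^(0.75).
Substitute q_2 = (q_2/q_1)·q_1 into the budget: q_1* = I/(p_1 + p_2·(q_2/q_1)).
Numerically q_2/q_1 = 0.553583, so q_1* = 43/(5 + 11·0.553583) = 3.8776 and q_2* = 0.553583·3.8776 = 2.1466.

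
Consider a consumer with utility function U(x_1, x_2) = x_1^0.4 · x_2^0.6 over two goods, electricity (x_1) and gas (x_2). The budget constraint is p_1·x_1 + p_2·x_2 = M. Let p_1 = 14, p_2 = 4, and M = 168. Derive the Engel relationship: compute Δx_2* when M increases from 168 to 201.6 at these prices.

Δx_2* = 5.04

MU_x_1/MU_x_2 = (0.4·x_2)/(0.6·x_1); tangency sets this equal to p_1/p_2.
So 0.4·p_2·x_2 = 0.6·p_1·x_1; combined with the budget, a share 0.4 of income goes to x_1.
Demand: x_1*(p_1,p_2,M) = 0.4·M/p_1 and x_2* = 0.6·M/p_2.
At p_1=14, p_2=4, M=168: x_2* = 0.6·168/4 = 25.2.
At M' = 201.6: x_2* = 30.24. Change: 30.24 − 25.2 = 5.04.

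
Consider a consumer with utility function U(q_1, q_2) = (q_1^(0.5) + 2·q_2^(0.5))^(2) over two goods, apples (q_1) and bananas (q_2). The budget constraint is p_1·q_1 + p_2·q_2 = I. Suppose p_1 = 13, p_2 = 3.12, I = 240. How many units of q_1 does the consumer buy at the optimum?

Substitute q_2 = (q_2/q_1)·q_1 into the budget: q_1* = I/(p_1 + p_2·(q_2/q_1)).
Numerically q_2/q_1 = 69.444444, so q_1* = 240/(13 + 3.12·69.444444) = 1.045.

q_1* = 1.045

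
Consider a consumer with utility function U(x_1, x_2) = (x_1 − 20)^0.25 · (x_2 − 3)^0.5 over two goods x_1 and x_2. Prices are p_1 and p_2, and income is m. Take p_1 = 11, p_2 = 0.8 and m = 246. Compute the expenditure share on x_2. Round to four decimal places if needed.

Let x_1' = x_1−20, x_2' = x_2−3. MRS = (1/2)·x_2'/x_1' = p_1/p_2.
After buying the subsistence bundle (20, 3), a share 1/3 of the remaining income goes to x_1: x_1* = 20 + 1/3·(m − 20p_1 − 3p_2)/p_1.
Discretionary income = 246 − 20·11 − 3·0.8 = 23.6; x_1* = 20 + 1/3·23.6/11 = 20.7152; x_2* = 3 + 2/3·23.6/0.8 = 22.6667.
Expenditure on x_2: 0.8·22.6667 = 18.1333; share = 0.0737.

share on x_2 = 0.0737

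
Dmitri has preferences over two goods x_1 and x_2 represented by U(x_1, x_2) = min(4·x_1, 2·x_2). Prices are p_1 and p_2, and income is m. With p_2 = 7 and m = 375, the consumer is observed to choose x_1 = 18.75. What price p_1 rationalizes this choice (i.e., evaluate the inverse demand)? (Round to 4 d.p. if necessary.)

Leontief preferences: the optimum is at the kink where x_1/2 = x_2/4, i.e. x_2 = 2·x_1.
Budget: p_1·x_1 + p_2·2·x_1 = m, so (2·p_1 + 4·p_2)·x_1 = 2·m.
Demand: x_1*(p_1,p_2,m) = 2·m/(2·p_1 + 4·p_2), x_2* = 4·m/(2·p_1 + 4·p_2).
Set x_1* = 18.75 in the demand function and solve for p_1: p_1 = 6.

p_1 = 6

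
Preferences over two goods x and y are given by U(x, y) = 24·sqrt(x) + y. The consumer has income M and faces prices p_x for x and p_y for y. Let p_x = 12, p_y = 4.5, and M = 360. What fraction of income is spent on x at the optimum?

Set MRS = p_x/p_y: 12·x^(−1/2) = p_x/p_y.
Thus x* = (12·p_y/p_x)² — independent of M — with the rest of income spent on y.
Plugging in: x* = (12·4.5/12)² = 20.25, y* = 26.
Expenditure on x: 12·20.25 = 243; share = 0.675.

share on x = 0.675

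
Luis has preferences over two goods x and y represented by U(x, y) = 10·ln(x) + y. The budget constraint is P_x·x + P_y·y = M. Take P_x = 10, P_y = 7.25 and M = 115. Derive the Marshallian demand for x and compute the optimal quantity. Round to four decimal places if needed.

MU_x = 10/x, MU_y = 1. Tangency: 10/x = P_x/P_y.
So x*(P_x,P_y) = 10·P_y/P_x, independent of income; and y* = (M − 10·P_y)/P_y.
At the given prices: x* = 10·7.25/10 = 7.25.

x* = 7.25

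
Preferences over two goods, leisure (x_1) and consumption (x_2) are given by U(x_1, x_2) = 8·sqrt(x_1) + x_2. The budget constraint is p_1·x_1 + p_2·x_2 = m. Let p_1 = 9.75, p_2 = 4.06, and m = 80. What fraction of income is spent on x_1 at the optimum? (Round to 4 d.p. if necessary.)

share on x_1 = 0.3381

MU_x_1 = 4/√x_1, MU_x_2 = 1. Tangency: 4/√x_1 = p_1/p_2.
Solve: √x_1 = 4·p_2/p_1, so x_1*(p_1,p_2) = (4·p_2/p_1)², and x_2* = (m − p_1·x_1*)/p_2.
Plugging in: x_1* = (4·4.06/9.75)² = 2.7744, x_2* = 13.0419.
Expenditure on x_1: 9.75·2.7744 = 27.05; share = 0.3381.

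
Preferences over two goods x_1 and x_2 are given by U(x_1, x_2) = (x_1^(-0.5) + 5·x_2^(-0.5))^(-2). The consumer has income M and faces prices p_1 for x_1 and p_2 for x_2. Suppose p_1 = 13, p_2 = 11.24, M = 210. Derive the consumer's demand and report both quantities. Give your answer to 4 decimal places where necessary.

MU_x_1 ∝ x_1^(-1.5), MU_x_2 ∝ 5·x_2^(-1.5), so MRS = (1/5)·(x_2/x_1)^(1.5) = p_1/p_2.
Solve for the ratio: x_2/x_1 = [5·p_1/p_2]^(2/3).
Substitute x_2 = (x_2/x_1)·x_1 into the budget: x_1* = M/(p_1 + p_2·(x_2/x_1)).
Numerically x_2/x_1 = 3.221796, so x_1* = 210/(13 + 11.24·3.221796) = 4.2672 and x_2* = 3.221796·4.2672 = 13.7479.

x_1* = 4.2672, x_2* = 13.7479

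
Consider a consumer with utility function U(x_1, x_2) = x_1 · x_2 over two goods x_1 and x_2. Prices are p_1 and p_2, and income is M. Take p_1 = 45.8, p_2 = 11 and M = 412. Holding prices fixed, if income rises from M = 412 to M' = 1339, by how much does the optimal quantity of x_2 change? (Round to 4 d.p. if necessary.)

Δx_2* = 42.1364

The MRS is x_2/x_1. Set MRS = p_1/p_2.
So p_2·x_2 = p_1·x_1; combined with the budget, a share 0.5 of income goes to x_1.
Demand: x_1*(p_1,p_2,M) = 0.5·M/p_1 and x_2* = 0.5·M/p_2.
At p_1=45.8, p_2=11, M=412: x_2* = 0.5·412/11 = 18.7273.
At M' = 1339: x_2* = 60.8636. Change: 60.8636 − 18.7273 = 42.1364.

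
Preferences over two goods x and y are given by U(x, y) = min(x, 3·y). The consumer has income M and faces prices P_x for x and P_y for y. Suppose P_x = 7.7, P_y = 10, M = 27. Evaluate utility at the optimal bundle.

V = 2.4471

With perfect complements, no substitution: consume in ratio x:y = 3:1.
Budget: P_x·x + P_y·(1/3)·x = M, so (3·P_x + P_y)·x = 3·M.
Demand: x*(P_x,P_y,M) = 3·M/(3·P_x + P_y), y* = M/(3·P_x + P_y).
Here 3·7.7 + 10 = 33.1, giving x* = 2.4471 and y* = 0.8157.
Utility at the optimum: U(2.4471, 0.8157) = 2.4471.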